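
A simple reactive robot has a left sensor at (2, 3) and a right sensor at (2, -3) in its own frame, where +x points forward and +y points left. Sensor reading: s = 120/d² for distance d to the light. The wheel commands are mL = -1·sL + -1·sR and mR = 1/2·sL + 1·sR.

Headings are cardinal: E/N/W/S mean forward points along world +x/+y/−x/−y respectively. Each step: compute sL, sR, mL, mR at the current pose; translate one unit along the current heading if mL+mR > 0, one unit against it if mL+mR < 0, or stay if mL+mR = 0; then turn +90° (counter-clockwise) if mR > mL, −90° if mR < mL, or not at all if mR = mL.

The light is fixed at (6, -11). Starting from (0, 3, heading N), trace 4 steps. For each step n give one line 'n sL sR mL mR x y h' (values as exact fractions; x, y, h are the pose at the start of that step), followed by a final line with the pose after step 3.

0 120/337 24/53 -14448/17861 11268/17861 0 3 N
1 30/41 3/8 -363/328 243/328 0 2 W
2 24/25 24/37 -1488/925 1044/925 1 2 S
3 60/149 12/13 -2568/1937 2178/1937 1 3 E
final 0 3 N

n=0: pose=(0,3,N); sL=120/337, sR=24/53; mL=-14448/17861, mR=11268/17861; mL+mR=-60/337 → advance -1; mR−mL=25716/17861 → turn +1·90°
n=1: pose=(0,2,W); sL=30/41, sR=3/8; mL=-363/328, mR=243/328; mL+mR=-15/41 → advance -1; mR−mL=303/164 → turn +1·90°
n=2: pose=(1,2,S); sL=24/25, sR=24/37; mL=-1488/925, mR=1044/925; mL+mR=-12/25 → advance -1; mR−mL=2532/925 → turn +1·90°
n=3: pose=(1,3,E); sL=60/149, sR=12/13; mL=-2568/1937, mR=2178/1937; mL+mR=-30/149 → advance -1; mR−mL=4746/1937 → turn +1·90°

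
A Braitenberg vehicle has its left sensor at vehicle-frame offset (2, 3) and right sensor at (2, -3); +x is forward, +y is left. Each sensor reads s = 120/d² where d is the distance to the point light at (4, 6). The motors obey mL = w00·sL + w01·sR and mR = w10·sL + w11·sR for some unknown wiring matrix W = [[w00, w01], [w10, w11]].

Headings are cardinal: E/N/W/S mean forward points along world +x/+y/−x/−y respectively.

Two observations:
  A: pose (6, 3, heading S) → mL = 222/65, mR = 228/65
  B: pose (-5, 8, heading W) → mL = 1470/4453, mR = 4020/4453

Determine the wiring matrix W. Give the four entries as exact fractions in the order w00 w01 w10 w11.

-1/2 1 1/2 1/2

obs A: pose=(6,3,S) → sL=12/5, sR=60/13, mL=222/65, mR=228/65
obs B: pose=(-5,8,W) → sL=60/61, sR=60/73, mL=1470/4453, mR=4020/4453
sensor matrix S = [[12/5, 60/13], [60/61, 60/73]]; det S = -148608/57889
solve [mL_A; mL_B] = S·[w00; w01] and [mR_A; mR_B] = S·[w10; w11]:
  w00 = -1/2, w01 = 1, w10 = 1/2, w11 = 1/2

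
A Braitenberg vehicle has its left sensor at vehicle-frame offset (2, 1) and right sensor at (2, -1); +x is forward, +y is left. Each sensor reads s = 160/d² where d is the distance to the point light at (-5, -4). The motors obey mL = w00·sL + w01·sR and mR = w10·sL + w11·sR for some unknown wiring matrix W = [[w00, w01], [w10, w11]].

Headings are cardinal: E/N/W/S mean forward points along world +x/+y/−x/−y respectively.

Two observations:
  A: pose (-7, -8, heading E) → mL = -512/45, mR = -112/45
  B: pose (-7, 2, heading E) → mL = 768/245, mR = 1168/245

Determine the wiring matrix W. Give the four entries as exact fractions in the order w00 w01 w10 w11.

obs A: pose=(-7,-8,E) → sL=160/9, sR=32/5, mL=-512/45, mR=-112/45
obs B: pose=(-7,2,E) → sL=160/49, sR=32/5, mL=768/245, mR=1168/245
sensor matrix S = [[160/9, 32/5], [160/49, 32/5]]; det S = 40960/441
solve [mL_A; mL_B] = S·[w00; w01] and [mR_A; mR_B] = S·[w10; w11]:
  w00 = -1, w01 = 1, w10 = -1/2, w11 = 1

-1 1 -1/2 1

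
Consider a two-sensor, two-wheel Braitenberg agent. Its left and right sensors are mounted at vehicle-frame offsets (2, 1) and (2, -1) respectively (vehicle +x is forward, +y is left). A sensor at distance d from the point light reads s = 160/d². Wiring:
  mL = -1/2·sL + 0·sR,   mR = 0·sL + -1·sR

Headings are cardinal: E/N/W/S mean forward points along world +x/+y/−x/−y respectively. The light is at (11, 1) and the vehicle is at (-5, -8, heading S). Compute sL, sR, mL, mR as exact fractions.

80/173 16/41 -40/173 -16/41

left sensor world pos  = (-4, -10); dL² = 346
right sensor world pos = (-6, -10); dR² = 410
sL = 160/346 = 80/173
sR = 160/410 = 16/41
mL = -1/2·sL + 0·sR = -40/173
mR = 0·sL + -1·sR = -16/41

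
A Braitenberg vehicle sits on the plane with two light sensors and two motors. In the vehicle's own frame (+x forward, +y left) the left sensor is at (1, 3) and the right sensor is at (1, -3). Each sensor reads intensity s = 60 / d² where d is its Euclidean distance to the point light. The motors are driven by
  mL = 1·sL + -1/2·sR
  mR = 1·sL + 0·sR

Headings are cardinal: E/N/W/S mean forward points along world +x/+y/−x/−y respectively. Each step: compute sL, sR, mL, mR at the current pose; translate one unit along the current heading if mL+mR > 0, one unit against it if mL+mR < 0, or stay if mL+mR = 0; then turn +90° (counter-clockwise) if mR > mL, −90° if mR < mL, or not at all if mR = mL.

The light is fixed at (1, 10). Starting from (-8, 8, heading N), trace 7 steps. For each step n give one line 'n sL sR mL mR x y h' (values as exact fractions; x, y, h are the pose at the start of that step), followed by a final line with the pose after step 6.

0 12/29 60/37 -426/1073 12/29 -8 8 N
1 15/29 15/26 345/1508 15/29 -8 9 W
2 60/53 60/173 8790/9169 60/53 -9 9 S
3 30/41 30/53 975/2173 30/41 -9 8 E
4 12/29 60/37 -426/1073 12/29 -8 8 N
5 15/29 15/26 345/1508 15/29 -8 9 W
6 60/53 60/173 8790/9169 60/53 -9 9 S
final -9 8 E

n=0: pose=(-8,8,N); sL=12/29, sR=60/37; mL=-426/1073, mR=12/29; mL+mR=18/1073 → advance +1; mR−mL=30/37 → turn +1·90°
n=1: pose=(-8,9,W); sL=15/29, sR=15/26; mL=345/1508, mR=15/29; mL+mR=1125/1508 → advance +1; mR−mL=15/52 → turn +1·90°
n=2: pose=(-9,9,S); sL=60/53, sR=60/173; mL=8790/9169, mR=60/53; mL+mR=19170/9169 → advance +1; mR−mL=30/173 → turn +1·90°
n=3: pose=(-9,8,E); sL=30/41, sR=30/53; mL=975/2173, mR=30/41; mL+mR=2565/2173 → advance +1; mR−mL=15/53 → turn +1·90°
n=4: pose=(-8,8,N); sL=12/29, sR=60/37; mL=-426/1073, mR=12/29; mL+mR=18/1073 → advance +1; mR−mL=30/37 → turn +1·90°
n=5: pose=(-8,9,W); sL=15/29, sR=15/26; mL=345/1508, mR=15/29; mL+mR=1125/1508 → advance +1; mR−mL=15/52 → turn +1·90°
n=6: pose=(-9,9,S); sL=60/53, sR=60/173; mL=8790/9169, mR=60/53; mL+mR=19170/9169 → advance +1; mR−mL=30/173 → turn +1·90°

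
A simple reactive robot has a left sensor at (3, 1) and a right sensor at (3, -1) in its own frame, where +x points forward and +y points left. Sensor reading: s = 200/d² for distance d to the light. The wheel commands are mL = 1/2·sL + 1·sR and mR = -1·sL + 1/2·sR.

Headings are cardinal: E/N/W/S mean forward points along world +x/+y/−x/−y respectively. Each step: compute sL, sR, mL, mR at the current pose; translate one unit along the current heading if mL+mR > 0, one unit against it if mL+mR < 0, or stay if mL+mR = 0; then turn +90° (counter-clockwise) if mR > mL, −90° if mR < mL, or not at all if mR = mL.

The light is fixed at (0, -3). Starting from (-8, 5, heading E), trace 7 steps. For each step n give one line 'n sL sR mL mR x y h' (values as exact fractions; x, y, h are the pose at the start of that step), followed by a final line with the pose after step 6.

0 100/53 100/37 7150/1961 -1050/1961 -8 5 E
1 200/61 200/89 21100/5429 -11700/5429 -7 5 S
2 25/17 50/41 2725/1394 -600/697 -7 4 W
3 200/181 200/149 51100/26969 -11700/26969 -8 4 N
4 100/53 100/37 7150/1961 -1050/1961 -8 5 E
5 200/61 200/89 21100/5429 -11700/5429 -7 5 S
6 25/17 50/41 2725/1394 -600/697 -7 4 W
final -8 4 N

n=0: pose=(-8,5,E); sL=100/53, sR=100/37; mL=7150/1961, mR=-1050/1961; mL+mR=6100/1961 → advance +1; mR−mL=-8200/1961 → turn -1·90°
n=1: pose=(-7,5,S); sL=200/61, sR=200/89; mL=21100/5429, mR=-11700/5429; mL+mR=9400/5429 → advance +1; mR−mL=-32800/5429 → turn -1·90°
n=2: pose=(-7,4,W); sL=25/17, sR=50/41; mL=2725/1394, mR=-600/697; mL+mR=1525/1394 → advance +1; mR−mL=-3925/1394 → turn -1·90°
n=3: pose=(-8,4,N); sL=200/181, sR=200/149; mL=51100/26969, mR=-11700/26969; mL+mR=39400/26969 → advance +1; mR−mL=-62800/26969 → turn -1·90°
n=4: pose=(-8,5,E); sL=100/53, sR=100/37; mL=7150/1961, mR=-1050/1961; mL+mR=6100/1961 → advance +1; mR−mL=-8200/1961 → turn -1·90°
n=5: pose=(-7,5,S); sL=200/61, sR=200/89; mL=21100/5429, mR=-11700/5429; mL+mR=9400/5429 → advance +1; mR−mL=-32800/5429 → turn -1·90°
n=6: pose=(-7,4,W); sL=25/17, sR=50/41; mL=2725/1394, mR=-600/697; mL+mR=1525/1394 → advance +1; mR−mL=-3925/1394 → turn -1·90°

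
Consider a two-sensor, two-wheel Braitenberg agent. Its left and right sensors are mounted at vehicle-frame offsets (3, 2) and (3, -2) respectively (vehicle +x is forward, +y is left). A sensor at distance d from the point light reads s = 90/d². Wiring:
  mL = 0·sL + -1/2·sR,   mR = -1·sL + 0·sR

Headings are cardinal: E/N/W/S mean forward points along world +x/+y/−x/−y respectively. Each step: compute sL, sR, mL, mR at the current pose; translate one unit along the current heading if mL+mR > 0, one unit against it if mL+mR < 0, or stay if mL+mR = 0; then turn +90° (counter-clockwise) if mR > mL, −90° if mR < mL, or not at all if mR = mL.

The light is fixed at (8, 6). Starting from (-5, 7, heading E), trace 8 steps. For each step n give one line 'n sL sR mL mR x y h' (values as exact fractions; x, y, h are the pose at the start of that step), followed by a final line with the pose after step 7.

0 90/109 90/101 -45/101 -90/109 -5 7 E
1 45/74 9/26 -9/52 -45/74 -6 7 S
2 90/289 18/61 -9/61 -90/289 -6 8 W
3 9/25 45/73 -45/146 -9/25 -5 8 N
4 90/109 90/101 -45/101 -90/109 -5 7 E
5 45/74 9/26 -9/52 -45/74 -6 7 S
6 90/289 18/61 -9/61 -90/289 -6 8 W
7 9/25 45/73 -45/146 -9/25 -5 8 N
final -5 7 E

n=0: pose=(-5,7,E); sL=90/109, sR=90/101; mL=-45/101, mR=-90/109; mL+mR=-13995/11009 → advance -1; mR−mL=-4185/11009 → turn -1·90°
n=1: pose=(-6,7,S); sL=45/74, sR=9/26; mL=-9/52, mR=-45/74; mL+mR=-1503/1924 → advance -1; mR−mL=-837/1924 → turn -1·90°
n=2: pose=(-6,8,W); sL=90/289, sR=18/61; mL=-9/61, mR=-90/289; mL+mR=-8091/17629 → advance -1; mR−mL=-2889/17629 → turn -1·90°
n=3: pose=(-5,8,N); sL=9/25, sR=45/73; mL=-45/146, mR=-9/25; mL+mR=-2439/3650 → advance -1; mR−mL=-189/3650 → turn -1·90°
n=4: pose=(-5,7,E); sL=90/109, sR=90/101; mL=-45/101, mR=-90/109; mL+mR=-13995/11009 → advance -1; mR−mL=-4185/11009 → turn -1·90°
n=5: pose=(-6,7,S); sL=45/74, sR=9/26; mL=-9/52, mR=-45/74; mL+mR=-1503/1924 → advance -1; mR−mL=-837/1924 → turn -1·90°
n=6: pose=(-6,8,W); sL=90/289, sR=18/61; mL=-9/61, mR=-90/289; mL+mR=-8091/17629 → advance -1; mR−mL=-2889/17629 → turn -1·90°
n=7: pose=(-5,8,N); sL=9/25, sR=45/73; mL=-45/146, mR=-9/25; mL+mR=-2439/3650 → advance -1; mR−mL=-189/3650 → turn -1·90°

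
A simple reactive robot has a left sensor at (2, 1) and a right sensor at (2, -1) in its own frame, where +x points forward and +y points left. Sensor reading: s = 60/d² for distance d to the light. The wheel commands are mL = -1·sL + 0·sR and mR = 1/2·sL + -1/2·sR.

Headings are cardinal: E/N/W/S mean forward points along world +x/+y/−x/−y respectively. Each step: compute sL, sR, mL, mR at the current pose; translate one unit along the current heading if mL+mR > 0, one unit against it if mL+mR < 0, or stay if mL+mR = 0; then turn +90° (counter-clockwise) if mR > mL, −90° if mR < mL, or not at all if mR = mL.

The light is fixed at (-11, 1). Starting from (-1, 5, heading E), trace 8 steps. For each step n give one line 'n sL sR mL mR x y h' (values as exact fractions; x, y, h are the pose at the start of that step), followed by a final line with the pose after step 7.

n=0: pose=(-1,5,E); sL=60/169, sR=20/51; mL=-60/169, mR=-160/8619; mL+mR=-3220/8619 → advance -1; mR−mL=2900/8619 → turn +1·90°
n=1: pose=(-2,5,N); sL=3/5, sR=15/34; mL=-3/5, mR=27/340; mL+mR=-177/340 → advance -1; mR−mL=231/340 → turn +1·90°
n=2: pose=(-2,4,W); sL=60/53, sR=12/13; mL=-60/53, mR=72/689; mL+mR=-708/689 → advance -1; mR−mL=852/689 → turn +1·90°
n=3: pose=(-1,4,S); sL=30/61, sR=30/41; mL=-30/61, mR=-300/2501; mL+mR=-1530/2501 → advance -1; mR−mL=930/2501 → turn +1·90°
n=4: pose=(-1,5,E); sL=60/169, sR=20/51; mL=-60/169, mR=-160/8619; mL+mR=-3220/8619 → advance -1; mR−mL=2900/8619 → turn +1·90°
n=5: pose=(-2,5,N); sL=3/5, sR=15/34; mL=-3/5, mR=27/340; mL+mR=-177/340 → advance -1; mR−mL=231/340 → turn +1·90°
n=6: pose=(-2,4,W); sL=60/53, sR=12/13; mL=-60/53, mR=72/689; mL+mR=-708/689 → advance -1; mR−mL=852/689 → turn +1·90°
n=7: pose=(-1,4,S); sL=30/61, sR=30/41; mL=-30/61, mR=-300/2501; mL+mR=-1530/2501 → advance -1; mR−mL=930/2501 → turn +1·90°

0 60/169 20/51 -60/169 -160/8619 -1 5 E
1 3/5 15/34 -3/5 27/340 -2 5 N
2 60/53 12/13 -60/53 72/689 -2 4 W
3 30/61 30/41 -30/61 -300/2501 -1 4 S
4 60/169 20/51 -60/169 -160/8619 -1 5 E
5 3/5 15/34 -3/5 27/340 -2 5 N
6 60/53 12/13 -60/53 72/689 -2 4 W
7 30/61 30/41 -30/61 -300/2501 -1 4 S
final -1 5 E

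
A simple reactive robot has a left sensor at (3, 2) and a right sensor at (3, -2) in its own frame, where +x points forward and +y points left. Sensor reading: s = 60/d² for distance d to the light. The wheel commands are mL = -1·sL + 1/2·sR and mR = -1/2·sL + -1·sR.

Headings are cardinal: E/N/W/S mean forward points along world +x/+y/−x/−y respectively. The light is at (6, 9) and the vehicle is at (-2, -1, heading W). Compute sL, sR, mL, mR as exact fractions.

12/53 12/37 -126/1961 -858/1961

left sensor world pos  = (-5, -3); dL² = 265
right sensor world pos = (-5, 1); dR² = 185
sL = 60/265 = 12/53
sR = 60/185 = 12/37
mL = -1·sL + 1/2·sR = -126/1961
mR = -1/2·sL + -1·sR = -858/1961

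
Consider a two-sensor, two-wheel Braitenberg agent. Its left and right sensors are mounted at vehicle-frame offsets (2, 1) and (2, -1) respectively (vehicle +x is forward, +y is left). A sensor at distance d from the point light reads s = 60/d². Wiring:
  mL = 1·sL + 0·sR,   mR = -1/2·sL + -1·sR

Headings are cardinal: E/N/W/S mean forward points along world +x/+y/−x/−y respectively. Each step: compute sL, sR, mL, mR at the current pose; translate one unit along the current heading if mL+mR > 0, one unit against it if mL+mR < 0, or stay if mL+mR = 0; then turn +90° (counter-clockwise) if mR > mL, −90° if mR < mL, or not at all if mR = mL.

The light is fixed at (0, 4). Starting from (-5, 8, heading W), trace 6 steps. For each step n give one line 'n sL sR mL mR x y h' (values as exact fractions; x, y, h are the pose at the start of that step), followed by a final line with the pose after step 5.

n=0: pose=(-5,8,W); sL=30/29, sR=30/37; mL=30/29, mR=-1425/1073; mL+mR=-315/1073 → advance -1; mR−mL=-2535/1073 → turn -1·90°
n=1: pose=(-4,8,N); sL=60/61, sR=4/3; mL=60/61, mR=-334/183; mL+mR=-154/183 → advance -1; mR−mL=-514/183 → turn -1·90°
n=2: pose=(-4,7,E); sL=3, sR=15/2; mL=3, mR=-9; mL+mR=-6 → advance -1; mR−mL=-12 → turn -1·90°
n=3: pose=(-5,7,S); sL=60/17, sR=60/37; mL=60/17, mR=-2130/629; mL+mR=90/629 → advance +1; mR−mL=-4350/629 → turn -1·90°
n=4: pose=(-5,6,W); sL=6/5, sR=30/29; mL=6/5, mR=-237/145; mL+mR=-63/145 → advance -1; mR−mL=-411/145 → turn -1·90°
n=5: pose=(-4,6,N); sL=60/41, sR=12/5; mL=60/41, mR=-642/205; mL+mR=-342/205 → advance -1; mR−mL=-942/205 → turn -1·90°

0 30/29 30/37 30/29 -1425/1073 -5 8 W
1 60/61 4/3 60/61 -334/183 -4 8 N
2 3 15/2 3 -9 -4 7 E
3 60/17 60/37 60/17 -2130/629 -5 7 S
4 6/5 30/29 6/5 -237/145 -5 6 W
5 60/41 12/5 60/41 -642/205 -4 6 N
final -4 5 E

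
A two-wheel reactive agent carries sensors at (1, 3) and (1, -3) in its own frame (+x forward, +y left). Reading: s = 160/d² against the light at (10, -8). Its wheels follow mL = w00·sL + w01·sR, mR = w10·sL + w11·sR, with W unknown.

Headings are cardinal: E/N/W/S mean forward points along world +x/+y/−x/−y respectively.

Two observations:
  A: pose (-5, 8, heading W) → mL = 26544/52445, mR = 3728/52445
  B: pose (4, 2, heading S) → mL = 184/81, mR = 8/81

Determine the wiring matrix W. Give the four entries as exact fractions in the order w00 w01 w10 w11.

obs A: pose=(-5,8,W) → sL=32/85, sR=160/617, mL=26544/52445, mR=3728/52445
obs B: pose=(4,2,S) → sL=16/9, sR=80/81, mL=184/81, mR=8/81
sensor matrix S = [[32/85, 160/617], [16/9, 80/81]]; det S = -75776/849609
solve [mL_A; mL_B] = S·[w00; w01] and [mR_A; mR_B] = S·[w10; w11]:
  w00 = 1, w01 = 1/2, w10 = -1/2, w11 = 1

1 1/2 -1/2 1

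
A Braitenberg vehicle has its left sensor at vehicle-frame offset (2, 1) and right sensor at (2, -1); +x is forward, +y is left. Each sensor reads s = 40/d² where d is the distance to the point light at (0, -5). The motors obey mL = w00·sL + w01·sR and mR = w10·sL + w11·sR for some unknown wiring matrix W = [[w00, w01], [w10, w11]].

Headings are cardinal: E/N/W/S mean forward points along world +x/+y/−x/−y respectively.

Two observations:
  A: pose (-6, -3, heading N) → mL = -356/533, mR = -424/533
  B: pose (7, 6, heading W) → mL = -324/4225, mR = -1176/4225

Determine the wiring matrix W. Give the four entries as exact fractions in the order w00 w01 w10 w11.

obs A: pose=(-6,-3,N) → sL=8/13, sR=40/41, mL=-356/533, mR=-424/533
obs B: pose=(7,6,W) → sL=8/25, sR=40/169, mL=-324/4225, mR=-1176/4225
sensor matrix S = [[8/13, 40/41], [8/25, 40/169]]; det S = -75008/450385
solve [mL_A; mL_B] = S·[w00; w01] and [mR_A; mR_B] = S·[w10; w11]:
  w00 = 1/2, w01 = -1, w10 = -1/2, w11 = -1/2

1/2 -1 -1/2 -1/2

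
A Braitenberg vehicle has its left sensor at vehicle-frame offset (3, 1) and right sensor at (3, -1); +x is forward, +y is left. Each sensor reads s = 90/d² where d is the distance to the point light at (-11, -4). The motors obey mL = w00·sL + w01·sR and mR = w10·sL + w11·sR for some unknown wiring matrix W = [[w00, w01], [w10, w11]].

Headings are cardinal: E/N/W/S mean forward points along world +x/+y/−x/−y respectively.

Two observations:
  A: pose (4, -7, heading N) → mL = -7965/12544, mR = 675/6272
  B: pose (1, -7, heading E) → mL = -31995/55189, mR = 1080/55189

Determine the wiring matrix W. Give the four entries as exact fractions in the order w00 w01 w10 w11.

-1 -1/2 1 -1

obs A: pose=(4,-7,N) → sL=45/98, sR=45/128, mL=-7965/12544, mR=675/6272
obs B: pose=(1,-7,E) → sL=90/229, sR=90/241, mL=-31995/55189, mR=1080/55189
sensor matrix S = [[45/98, 45/128], [90/229, 90/241]]; det S = 5765175/173072704
solve [mL_A; mL_B] = S·[w00; w01] and [mR_A; mR_B] = S·[w10; w11]:
  w00 = -1, w01 = -1/2, w10 = 1, w11 = -1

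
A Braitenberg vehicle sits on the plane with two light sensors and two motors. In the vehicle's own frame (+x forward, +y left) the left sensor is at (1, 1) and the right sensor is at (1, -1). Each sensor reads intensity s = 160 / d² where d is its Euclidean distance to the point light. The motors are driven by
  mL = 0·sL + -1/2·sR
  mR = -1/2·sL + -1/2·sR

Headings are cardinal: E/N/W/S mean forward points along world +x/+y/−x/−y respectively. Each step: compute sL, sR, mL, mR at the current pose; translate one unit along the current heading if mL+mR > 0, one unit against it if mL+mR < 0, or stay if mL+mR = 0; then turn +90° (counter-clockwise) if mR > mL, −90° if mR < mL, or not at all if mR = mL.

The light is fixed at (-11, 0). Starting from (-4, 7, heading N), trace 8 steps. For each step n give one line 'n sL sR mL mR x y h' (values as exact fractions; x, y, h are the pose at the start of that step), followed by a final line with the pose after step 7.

n=0: pose=(-4,7,N); sL=8/5, sR=5/4; mL=-5/8, mR=-57/40; mL+mR=-41/20 → advance -1; mR−mL=-4/5 → turn -1·90°
n=1: pose=(-4,6,E); sL=160/113, sR=160/89; mL=-80/89, mR=-16160/10057; mL+mR=-25200/10057 → advance -1; mR−mL=-80/113 → turn -1·90°
n=2: pose=(-5,6,S); sL=80/37, sR=16/5; mL=-8/5, mR=-496/185; mL+mR=-792/185 → advance -1; mR−mL=-40/37 → turn -1·90°
n=3: pose=(-5,7,W); sL=160/61, sR=160/89; mL=-80/89, mR=-12000/5429; mL+mR=-16880/5429 → advance -1; mR−mL=-80/61 → turn -1·90°
n=4: pose=(-4,7,N); sL=8/5, sR=5/4; mL=-5/8, mR=-57/40; mL+mR=-41/20 → advance -1; mR−mL=-4/5 → turn -1·90°
n=5: pose=(-4,6,E); sL=160/113, sR=160/89; mL=-80/89, mR=-16160/10057; mL+mR=-25200/10057 → advance -1; mR−mL=-80/113 → turn -1·90°
n=6: pose=(-5,6,S); sL=80/37, sR=16/5; mL=-8/5, mR=-496/185; mL+mR=-792/185 → advance -1; mR−mL=-40/37 → turn -1·90°
n=7: pose=(-5,7,W); sL=160/61, sR=160/89; mL=-80/89, mR=-12000/5429; mL+mR=-16880/5429 → advance -1; mR−mL=-80/61 → turn -1·90°

0 8/5 5/4 -5/8 -57/40 -4 7 N
1 160/113 160/89 -80/89 -16160/10057 -4 6 E
2 80/37 16/5 -8/5 -496/185 -5 6 S
3 160/61 160/89 -80/89 -12000/5429 -5 7 W
4 8/5 5/4 -5/8 -57/40 -4 7 N
5 160/113 160/89 -80/89 -16160/10057 -4 6 E
6 80/37 16/5 -8/5 -496/185 -5 6 S
7 160/61 160/89 -80/89 -12000/5429 -5 7 W
final -4 7 N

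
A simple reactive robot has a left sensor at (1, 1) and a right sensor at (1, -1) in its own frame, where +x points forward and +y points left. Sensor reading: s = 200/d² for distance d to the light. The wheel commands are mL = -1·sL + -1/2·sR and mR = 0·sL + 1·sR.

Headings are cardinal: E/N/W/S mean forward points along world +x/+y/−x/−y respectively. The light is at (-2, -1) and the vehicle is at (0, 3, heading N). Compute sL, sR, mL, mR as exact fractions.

left sensor world pos  = (-1, 4); dL² = 26
right sensor world pos = (1, 4); dR² = 34
sL = 200/26 = 100/13
sR = 200/34 = 100/17
mL = -1·sL + -1/2·sR = -2350/221
mR = 0·sL + 1·sR = 100/17

100/13 100/17 -2350/221 100/17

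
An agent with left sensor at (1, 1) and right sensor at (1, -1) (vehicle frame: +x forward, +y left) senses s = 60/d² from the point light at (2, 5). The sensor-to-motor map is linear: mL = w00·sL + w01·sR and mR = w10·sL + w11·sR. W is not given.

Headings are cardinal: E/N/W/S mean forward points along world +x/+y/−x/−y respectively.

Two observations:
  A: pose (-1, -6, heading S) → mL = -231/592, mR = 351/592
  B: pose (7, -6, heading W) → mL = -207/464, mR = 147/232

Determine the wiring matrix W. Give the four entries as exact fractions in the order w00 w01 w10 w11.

-1/2 -1/2 1 1/2

obs A: pose=(-1,-6,S) → sL=15/37, sR=3/8, mL=-231/592, mR=351/592
obs B: pose=(7,-6,W) → sL=3/8, sR=15/29, mL=-207/464, mR=147/232
sensor matrix S = [[15/37, 3/8], [3/8, 15/29]]; det S = 4743/68672
solve [mL_A; mL_B] = S·[w00; w01] and [mR_A; mR_B] = S·[w10; w11]:
  w00 = -1/2, w01 = -1/2, w10 = 1, w11 = 1/2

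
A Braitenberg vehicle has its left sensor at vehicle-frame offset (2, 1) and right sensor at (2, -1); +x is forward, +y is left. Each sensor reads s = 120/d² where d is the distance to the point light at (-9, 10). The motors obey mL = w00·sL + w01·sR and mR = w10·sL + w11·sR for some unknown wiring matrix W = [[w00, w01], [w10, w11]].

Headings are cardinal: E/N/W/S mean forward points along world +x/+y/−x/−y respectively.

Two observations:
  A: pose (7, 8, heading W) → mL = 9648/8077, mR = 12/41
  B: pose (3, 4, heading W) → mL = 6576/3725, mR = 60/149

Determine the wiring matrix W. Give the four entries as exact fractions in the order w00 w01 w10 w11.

1 1 1/2 0

obs A: pose=(7,8,W) → sL=24/41, sR=120/197, mL=9648/8077, mR=12/41
obs B: pose=(3,4,W) → sL=120/149, sR=24/25, mL=6576/3725, mR=60/149
sensor matrix S = [[24/41, 120/197], [120/149, 24/25]]; det S = 2147328/30086825
solve [mL_A; mL_B] = S·[w00; w01] and [mR_A; mR_B] = S·[w10; w11]:
  w00 = 1, w01 = 1, w10 = 1/2, w11 = 0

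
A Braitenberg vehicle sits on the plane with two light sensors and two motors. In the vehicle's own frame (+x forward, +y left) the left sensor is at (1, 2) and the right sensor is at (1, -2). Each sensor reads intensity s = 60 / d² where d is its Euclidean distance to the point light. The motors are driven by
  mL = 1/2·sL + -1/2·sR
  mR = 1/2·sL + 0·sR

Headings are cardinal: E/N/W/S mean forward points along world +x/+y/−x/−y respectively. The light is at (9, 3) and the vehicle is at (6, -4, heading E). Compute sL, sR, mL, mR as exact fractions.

60/29 12/17 336/493 30/29

left sensor world pos  = (7, -2); dL² = 29
right sensor world pos = (7, -6); dR² = 85
sL = 60/29 = 60/29
sR = 60/85 = 12/17
mL = 1/2·sL + -1/2·sR = 336/493
mR = 1/2·sL + 0·sR = 30/29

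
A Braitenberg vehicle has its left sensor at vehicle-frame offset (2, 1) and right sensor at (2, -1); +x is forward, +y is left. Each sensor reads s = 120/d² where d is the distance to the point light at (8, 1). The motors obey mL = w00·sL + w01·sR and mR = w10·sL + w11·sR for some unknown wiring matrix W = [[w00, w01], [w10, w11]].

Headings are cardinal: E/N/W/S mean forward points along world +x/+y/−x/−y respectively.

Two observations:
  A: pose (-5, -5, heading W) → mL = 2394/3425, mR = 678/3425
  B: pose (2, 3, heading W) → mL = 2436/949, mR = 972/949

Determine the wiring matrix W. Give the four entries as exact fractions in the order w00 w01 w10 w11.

1/2 1 1 -1/2

obs A: pose=(-5,-5,W) → sL=60/137, sR=12/25, mL=2394/3425, mR=678/3425
obs B: pose=(2,3,W) → sL=24/13, sR=120/73, mL=2436/949, mR=972/949
sensor matrix S = [[60/137, 12/25], [24/13, 120/73]]; det S = -540288/3250325
solve [mL_A; mL_B] = S·[w00; w01] and [mR_A; mR_B] = S·[w10; w11]:
  w00 = 1/2, w01 = 1, w10 = 1, w11 = -1/2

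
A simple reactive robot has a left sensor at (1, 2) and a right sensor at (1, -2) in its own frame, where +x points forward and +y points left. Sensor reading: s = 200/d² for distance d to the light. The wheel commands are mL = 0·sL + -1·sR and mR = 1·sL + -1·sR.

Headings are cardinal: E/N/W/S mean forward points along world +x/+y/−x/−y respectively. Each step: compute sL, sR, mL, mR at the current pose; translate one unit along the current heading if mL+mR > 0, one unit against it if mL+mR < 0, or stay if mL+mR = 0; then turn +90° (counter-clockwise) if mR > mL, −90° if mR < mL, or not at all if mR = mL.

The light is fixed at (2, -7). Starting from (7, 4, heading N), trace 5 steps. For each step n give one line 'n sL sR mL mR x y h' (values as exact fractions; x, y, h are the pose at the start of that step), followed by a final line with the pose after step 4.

0 200/153 200/193 -200/193 8000/29529 7 4 N
1 5/2 5/4 -5/4 5/4 7 3 W
2 20/13 20/9 -20/9 -80/117 7 3 S
3 40/41 200/117 -200/117 -3520/4797 7 4 E
4 50/37 10/9 -10/9 80/333 6 4 N
final 6 3 W

n=0: pose=(7,4,N); sL=200/153, sR=200/193; mL=-200/193, mR=8000/29529; mL+mR=-22600/29529 → advance -1; mR−mL=200/153 → turn +1·90°
n=1: pose=(7,3,W); sL=5/2, sR=5/4; mL=-5/4, mR=5/4; mL+mR=0 → advance +0; mR−mL=5/2 → turn +1·90°
n=2: pose=(7,3,S); sL=20/13, sR=20/9; mL=-20/9, mR=-80/117; mL+mR=-340/117 → advance -1; mR−mL=20/13 → turn +1·90°
n=3: pose=(7,4,E); sL=40/41, sR=200/117; mL=-200/117, mR=-3520/4797; mL+mR=-11720/4797 → advance -1; mR−mL=40/41 → turn +1·90°
n=4: pose=(6,4,N); sL=50/37, sR=10/9; mL=-10/9, mR=80/333; mL+mR=-290/333 → advance -1; mR−mL=50/37 → turn +1·90°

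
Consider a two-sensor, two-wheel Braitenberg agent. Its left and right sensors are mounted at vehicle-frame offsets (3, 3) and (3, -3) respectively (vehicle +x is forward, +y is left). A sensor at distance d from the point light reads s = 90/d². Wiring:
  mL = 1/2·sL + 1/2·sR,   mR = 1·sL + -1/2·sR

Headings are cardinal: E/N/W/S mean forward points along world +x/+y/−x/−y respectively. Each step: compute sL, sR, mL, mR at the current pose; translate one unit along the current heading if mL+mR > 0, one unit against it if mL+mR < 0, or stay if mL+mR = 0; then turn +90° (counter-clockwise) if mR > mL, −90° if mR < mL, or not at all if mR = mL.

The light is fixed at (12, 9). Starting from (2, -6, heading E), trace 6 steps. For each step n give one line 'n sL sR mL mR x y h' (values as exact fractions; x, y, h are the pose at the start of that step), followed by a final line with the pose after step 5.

0 90/193 90/373 25470/71989 24885/71989 2 -6 E
1 1/4 5/26 23/104 2/13 3 -6 S
2 18/101 90/313 7362/31613 1089/31613 3 -7 W
3 45/169 45/109 6255/18421 2205/36842 2 -7 N
4 90/193 90/373 25470/71989 24885/71989 2 -6 E
5 1/4 5/26 23/104 2/13 3 -6 S
final 3 -7 W

n=0: pose=(2,-6,E); sL=90/193, sR=90/373; mL=25470/71989, mR=24885/71989; mL+mR=135/193 → advance +1; mR−mL=-585/71989 → turn -1·90°
n=1: pose=(3,-6,S); sL=1/4, sR=5/26; mL=23/104, mR=2/13; mL+mR=3/8 → advance +1; mR−mL=-7/104 → turn -1·90°
n=2: pose=(3,-7,W); sL=18/101, sR=90/313; mL=7362/31613, mR=1089/31613; mL+mR=27/101 → advance +1; mR−mL=-6273/31613 → turn -1·90°
n=3: pose=(2,-7,N); sL=45/169, sR=45/109; mL=6255/18421, mR=2205/36842; mL+mR=135/338 → advance +1; mR−mL=-10305/36842 → turn -1·90°
n=4: pose=(2,-6,E); sL=90/193, sR=90/373; mL=25470/71989, mR=24885/71989; mL+mR=135/193 → advance +1; mR−mL=-585/71989 → turn -1·90°
n=5: pose=(3,-6,S); sL=1/4, sR=5/26; mL=23/104, mR=2/13; mL+mR=3/8 → advance +1; mR−mL=-7/104 → turn -1·90°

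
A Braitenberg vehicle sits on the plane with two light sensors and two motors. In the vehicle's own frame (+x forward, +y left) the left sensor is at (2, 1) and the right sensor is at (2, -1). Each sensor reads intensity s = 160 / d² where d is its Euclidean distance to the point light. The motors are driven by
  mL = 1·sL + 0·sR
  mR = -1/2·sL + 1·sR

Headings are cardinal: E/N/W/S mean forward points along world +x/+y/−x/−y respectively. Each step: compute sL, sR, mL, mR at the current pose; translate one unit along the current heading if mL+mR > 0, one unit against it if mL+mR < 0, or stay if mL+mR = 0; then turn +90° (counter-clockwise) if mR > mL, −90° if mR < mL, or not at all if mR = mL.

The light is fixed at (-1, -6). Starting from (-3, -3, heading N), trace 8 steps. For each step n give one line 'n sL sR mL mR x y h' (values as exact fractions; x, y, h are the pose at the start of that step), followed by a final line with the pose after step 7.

0 80/17 80/13 80/17 840/221 -3 -3 N
1 32/5 160/9 32/5 656/45 -3 -2 E
2 4 40/9 4 22/9 -2 -2 N
3 160/37 160/17 160/37 4560/629 -2 -1 E
4 16/5 16/5 16/5 8/5 -1 -1 N
5 160/53 160/29 160/53 6160/1537 -1 0 E
6 5/2 40/17 5/2 75/68 0 0 N
7 160/73 32/9 160/73 1616/657 0 1 E
final 1 1 N

n=0: pose=(-3,-3,N); sL=80/17, sR=80/13; mL=80/17, mR=840/221; mL+mR=1880/221 → advance +1; mR−mL=-200/221 → turn -1·90°
n=1: pose=(-3,-2,E); sL=32/5, sR=160/9; mL=32/5, mR=656/45; mL+mR=944/45 → advance +1; mR−mL=368/45 → turn +1·90°
n=2: pose=(-2,-2,N); sL=4, sR=40/9; mL=4, mR=22/9; mL+mR=58/9 → advance +1; mR−mL=-14/9 → turn -1·90°
n=3: pose=(-2,-1,E); sL=160/37, sR=160/17; mL=160/37, mR=4560/629; mL+mR=7280/629 → advance +1; mR−mL=1840/629 → turn +1·90°
n=4: pose=(-1,-1,N); sL=16/5, sR=16/5; mL=16/5, mR=8/5; mL+mR=24/5 → advance +1; mR−mL=-8/5 → turn -1·90°
n=5: pose=(-1,0,E); sL=160/53, sR=160/29; mL=160/53, mR=6160/1537; mL+mR=10800/1537 → advance +1; mR−mL=1520/1537 → turn +1·90°
n=6: pose=(0,0,N); sL=5/2, sR=40/17; mL=5/2, mR=75/68; mL+mR=245/68 → advance +1; mR−mL=-95/68 → turn -1·90°
n=7: pose=(0,1,E); sL=160/73, sR=32/9; mL=160/73, mR=1616/657; mL+mR=3056/657 → advance +1; mR−mL=176/657 → turn +1·90°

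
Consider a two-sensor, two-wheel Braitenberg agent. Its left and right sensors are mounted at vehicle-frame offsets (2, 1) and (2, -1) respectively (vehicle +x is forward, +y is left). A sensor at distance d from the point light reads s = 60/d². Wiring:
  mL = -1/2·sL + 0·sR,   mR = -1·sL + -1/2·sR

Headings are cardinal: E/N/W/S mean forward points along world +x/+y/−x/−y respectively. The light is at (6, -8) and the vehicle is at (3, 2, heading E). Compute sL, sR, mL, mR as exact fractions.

left sensor world pos  = (5, 3); dL² = 122
right sensor world pos = (5, 1); dR² = 82
sL = 60/122 = 30/61
sR = 60/82 = 30/41
mL = -1/2·sL + 0·sR = -15/61
mR = -1·sL + -1/2·sR = -2145/2501

30/61 30/41 -15/61 -2145/2501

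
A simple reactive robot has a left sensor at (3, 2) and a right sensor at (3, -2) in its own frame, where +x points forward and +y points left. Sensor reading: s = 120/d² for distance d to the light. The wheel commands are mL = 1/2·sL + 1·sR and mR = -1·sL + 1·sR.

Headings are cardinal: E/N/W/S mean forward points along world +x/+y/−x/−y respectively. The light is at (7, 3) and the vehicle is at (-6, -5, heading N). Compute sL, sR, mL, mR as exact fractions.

12/25 60/73 1938/1825 624/1825

left sensor world pos  = (-8, -2); dL² = 250
right sensor world pos = (-4, -2); dR² = 146
sL = 120/250 = 12/25
sR = 120/146 = 60/73
mL = 1/2·sL + 1·sR = 1938/1825
mR = -1·sL + 1·sR = 624/1825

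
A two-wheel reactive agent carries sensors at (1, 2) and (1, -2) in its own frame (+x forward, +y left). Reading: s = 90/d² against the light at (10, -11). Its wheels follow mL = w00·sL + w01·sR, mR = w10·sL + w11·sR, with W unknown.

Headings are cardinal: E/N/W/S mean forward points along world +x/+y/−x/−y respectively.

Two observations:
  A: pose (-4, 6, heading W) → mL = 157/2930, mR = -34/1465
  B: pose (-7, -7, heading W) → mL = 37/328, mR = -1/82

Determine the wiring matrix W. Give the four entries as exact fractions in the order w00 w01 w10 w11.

-1/2 1 -1/2 1/2

obs A: pose=(-4,6,W) → sL=1/5, sR=45/293, mL=157/2930, mR=-34/1465
obs B: pose=(-7,-7,W) → sL=45/164, sR=1/4, mL=37/328, mR=-1/82
sensor matrix S = [[1/5, 45/293], [45/164, 1/4]]; det S = 472/60065
solve [mL_A; mL_B] = S·[w00; w01] and [mR_A; mR_B] = S·[w10; w11]:
  w00 = -1/2, w01 = 1, w10 = -1/2, w11 = 1/2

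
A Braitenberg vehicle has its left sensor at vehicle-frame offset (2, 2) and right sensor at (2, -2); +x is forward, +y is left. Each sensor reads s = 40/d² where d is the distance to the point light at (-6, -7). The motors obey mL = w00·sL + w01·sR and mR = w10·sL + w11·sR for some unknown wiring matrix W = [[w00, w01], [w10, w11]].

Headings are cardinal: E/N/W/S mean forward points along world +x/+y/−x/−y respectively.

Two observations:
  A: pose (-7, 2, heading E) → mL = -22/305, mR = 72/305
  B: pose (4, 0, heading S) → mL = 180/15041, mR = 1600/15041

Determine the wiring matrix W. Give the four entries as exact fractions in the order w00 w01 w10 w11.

1 -1/2 -1/2 1/2

obs A: pose=(-7,2,E) → sL=20/61, sR=4/5, mL=-22/305, mR=72/305
obs B: pose=(4,0,S) → sL=40/169, sR=40/89, mL=180/15041, mR=1600/15041
sensor matrix S = [[20/61, 4/5], [40/169, 40/89]]; det S = -38528/917501
solve [mL_A; mL_B] = S·[w00; w01] and [mR_A; mR_B] = S·[w10; w11]:
  w00 = 1, w01 = -1/2, w10 = -1/2, w11 = 1/2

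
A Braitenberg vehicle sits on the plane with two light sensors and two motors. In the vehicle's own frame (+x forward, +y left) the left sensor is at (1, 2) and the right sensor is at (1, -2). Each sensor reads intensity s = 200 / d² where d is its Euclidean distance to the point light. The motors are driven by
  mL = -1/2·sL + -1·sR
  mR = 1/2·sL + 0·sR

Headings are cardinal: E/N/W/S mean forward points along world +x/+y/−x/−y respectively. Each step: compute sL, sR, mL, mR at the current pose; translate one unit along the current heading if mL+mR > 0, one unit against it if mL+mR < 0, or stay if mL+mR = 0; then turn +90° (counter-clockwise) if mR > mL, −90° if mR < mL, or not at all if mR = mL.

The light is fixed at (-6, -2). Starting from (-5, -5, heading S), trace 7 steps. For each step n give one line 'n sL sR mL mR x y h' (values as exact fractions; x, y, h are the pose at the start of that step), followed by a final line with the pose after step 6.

n=0: pose=(-5,-5,S); sL=8, sR=200/17; mL=-268/17, mR=4; mL+mR=-200/17 → advance -1; mR−mL=336/17 → turn +1·90°
n=1: pose=(-5,-4,E); sL=50, sR=10; mL=-35, mR=25; mL+mR=-10 → advance -1; mR−mL=60 → turn +1·90°
n=2: pose=(-6,-4,N); sL=40, sR=40; mL=-60, mR=20; mL+mR=-40 → advance -1; mR−mL=80 → turn +1·90°
n=3: pose=(-6,-5,W); sL=100/13, sR=100; mL=-1350/13, mR=50/13; mL+mR=-100 → advance -1; mR−mL=1400/13 → turn +1·90°
n=4: pose=(-5,-5,S); sL=8, sR=200/17; mL=-268/17, mR=4; mL+mR=-200/17 → advance -1; mR−mL=336/17 → turn +1·90°
n=5: pose=(-5,-4,E); sL=50, sR=10; mL=-35, mR=25; mL+mR=-10 → advance -1; mR−mL=60 → turn +1·90°
n=6: pose=(-6,-4,N); sL=40, sR=40; mL=-60, mR=20; mL+mR=-40 → advance -1; mR−mL=80 → turn +1·90°

0 8 200/17 -268/17 4 -5 -5 S
1 50 10 -35 25 -5 -4 E
2 40 40 -60 20 -6 -4 N
3 100/13 100 -1350/13 50/13 -6 -5 W
4 8 200/17 -268/17 4 -5 -5 S
5 50 10 -35 25 -5 -4 E
6 40 40 -60 20 -6 -4 N
final -6 -5 W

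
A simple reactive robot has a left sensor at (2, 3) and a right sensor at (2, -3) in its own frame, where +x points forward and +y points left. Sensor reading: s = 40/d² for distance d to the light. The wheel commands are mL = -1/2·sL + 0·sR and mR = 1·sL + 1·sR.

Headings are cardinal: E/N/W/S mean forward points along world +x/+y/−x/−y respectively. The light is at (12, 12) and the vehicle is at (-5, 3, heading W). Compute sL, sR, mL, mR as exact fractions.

left sensor world pos  = (-7, 0); dL² = 505
right sensor world pos = (-7, 6); dR² = 397
sL = 40/505 = 8/101
sR = 40/397 = 40/397
mL = -1/2·sL + 0·sR = -4/101
mR = 1·sL + 1·sR = 7216/40097

8/101 40/397 -4/101 7216/40097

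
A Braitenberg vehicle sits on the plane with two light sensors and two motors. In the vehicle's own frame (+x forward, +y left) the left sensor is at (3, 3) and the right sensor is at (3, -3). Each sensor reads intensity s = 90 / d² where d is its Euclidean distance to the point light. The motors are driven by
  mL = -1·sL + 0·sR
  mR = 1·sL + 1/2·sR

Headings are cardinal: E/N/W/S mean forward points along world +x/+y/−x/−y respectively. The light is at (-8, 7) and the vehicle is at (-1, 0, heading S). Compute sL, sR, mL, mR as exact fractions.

left sensor world pos  = (2, -3); dL² = 200
right sensor world pos = (-4, -3); dR² = 116
sL = 90/200 = 9/20
sR = 90/116 = 45/58
mL = -1·sL + 0·sR = -9/20
mR = 1·sL + 1/2·sR = 243/290

9/20 45/58 -9/20 243/290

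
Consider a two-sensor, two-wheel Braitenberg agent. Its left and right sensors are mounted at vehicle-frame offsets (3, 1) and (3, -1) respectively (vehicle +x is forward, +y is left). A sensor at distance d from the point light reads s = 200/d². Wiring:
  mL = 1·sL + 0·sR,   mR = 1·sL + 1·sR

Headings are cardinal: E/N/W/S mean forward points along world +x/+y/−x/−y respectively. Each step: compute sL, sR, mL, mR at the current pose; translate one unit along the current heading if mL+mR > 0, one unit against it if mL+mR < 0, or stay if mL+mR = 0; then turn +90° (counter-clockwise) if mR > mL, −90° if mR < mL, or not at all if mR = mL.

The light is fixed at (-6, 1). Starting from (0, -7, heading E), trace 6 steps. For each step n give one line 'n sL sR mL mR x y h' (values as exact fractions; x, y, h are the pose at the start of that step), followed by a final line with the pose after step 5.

n=0: pose=(0,-7,E); sL=20/13, sR=100/81; mL=20/13, mR=2920/1053; mL+mR=4540/1053 → advance +1; mR−mL=100/81 → turn +1·90°
n=1: pose=(1,-7,N); sL=200/61, sR=200/89; mL=200/61, mR=30000/5429; mL+mR=47800/5429 → advance +1; mR−mL=200/89 → turn +1·90°
n=2: pose=(1,-6,W); sL=5/2, sR=50/13; mL=5/2, mR=165/26; mL+mR=115/13 → advance +1; mR−mL=50/13 → turn +1·90°
n=3: pose=(0,-6,S); sL=200/149, sR=8/5; mL=200/149, mR=2192/745; mL+mR=3192/745 → advance +1; mR−mL=8/5 → turn +1·90°
n=4: pose=(0,-7,E); sL=20/13, sR=100/81; mL=20/13, mR=2920/1053; mL+mR=4540/1053 → advance +1; mR−mL=100/81 → turn +1·90°
n=5: pose=(1,-7,N); sL=200/61, sR=200/89; mL=200/61, mR=30000/5429; mL+mR=47800/5429 → advance +1; mR−mL=200/89 → turn +1·90°

0 20/13 100/81 20/13 2920/1053 0 -7 E
1 200/61 200/89 200/61 30000/5429 1 -7 N
2 5/2 50/13 5/2 165/26 1 -6 W
3 200/149 8/5 200/149 2192/745 0 -6 S
4 20/13 100/81 20/13 2920/1053 0 -7 E
5 200/61 200/89 200/61 30000/5429 1 -7 N
final 1 -6 W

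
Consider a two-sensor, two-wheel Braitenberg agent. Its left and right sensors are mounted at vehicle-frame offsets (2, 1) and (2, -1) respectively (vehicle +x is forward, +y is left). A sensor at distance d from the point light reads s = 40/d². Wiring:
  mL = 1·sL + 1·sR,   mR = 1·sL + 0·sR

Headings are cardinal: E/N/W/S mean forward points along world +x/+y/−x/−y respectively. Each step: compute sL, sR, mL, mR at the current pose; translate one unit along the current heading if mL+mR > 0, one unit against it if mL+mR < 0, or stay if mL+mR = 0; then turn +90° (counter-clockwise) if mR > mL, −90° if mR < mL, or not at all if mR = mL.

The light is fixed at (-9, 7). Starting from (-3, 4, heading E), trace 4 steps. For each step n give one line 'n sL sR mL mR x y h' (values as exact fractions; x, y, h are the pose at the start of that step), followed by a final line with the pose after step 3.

n=0: pose=(-3,4,E); sL=10/17, sR=1/2; mL=37/34, mR=10/17; mL+mR=57/34 → advance +1; mR−mL=-1/2 → turn -1·90°
n=1: pose=(-2,4,S); sL=40/89, sR=40/61; mL=6000/5429, mR=40/89; mL+mR=8440/5429 → advance +1; mR−mL=-40/61 → turn -1·90°
n=2: pose=(-2,3,W); sL=4/5, sR=20/17; mL=168/85, mR=4/5; mL+mR=236/85 → advance +1; mR−mL=-20/17 → turn -1·90°
n=3: pose=(-3,3,N); sL=40/29, sR=40/53; mL=3280/1537, mR=40/29; mL+mR=5400/1537 → advance +1; mR−mL=-40/53 → turn -1·90°

0 10/17 1/2 37/34 10/17 -3 4 E
1 40/89 40/61 6000/5429 40/89 -2 4 S
2 4/5 20/17 168/85 4/5 -2 3 W
3 40/29 40/53 3280/1537 40/29 -3 3 N
final -3 4 E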